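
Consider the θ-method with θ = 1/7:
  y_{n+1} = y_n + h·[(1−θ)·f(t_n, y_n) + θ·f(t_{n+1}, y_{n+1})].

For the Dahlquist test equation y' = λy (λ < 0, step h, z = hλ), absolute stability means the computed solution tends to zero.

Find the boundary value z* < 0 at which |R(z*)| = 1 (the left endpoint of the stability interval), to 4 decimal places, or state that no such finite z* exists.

left endpoint -2.8000.

On y'=λy, z=hλ:
  y_{n+1} = y_n + z·[6/7·y_n + 1/7·y_{n+1}] ⇒ (1 − 1/7z)y_{n+1} = (1 + 6/7z)y_n
  so R(z) = (1 + 6/7z)/(1 − 1/7z).

Find x<0 with |R(x)|<1.
x=-1.72: |R|=0.3807
R=−1: 1+6/7x = −1+1/7x ⇒ -5/7x=2 ⇒ x=2/(-5/7)=-2.8000
Confirm numerically:
  x=-2.241: |R|=0.69754 <1
  x=-2.049: |R|=0.58504 <1
  x=-1.627: |R|=0.32016 <1
  x=-1.180: |R|=0.00978 <1
  x=-3.290: |R|=1.23810 >1
  x=-2.904: |R|=1.05250 >1
  x=-2.844: |R|=1.02235 >1
Interval (-2.8000, 0).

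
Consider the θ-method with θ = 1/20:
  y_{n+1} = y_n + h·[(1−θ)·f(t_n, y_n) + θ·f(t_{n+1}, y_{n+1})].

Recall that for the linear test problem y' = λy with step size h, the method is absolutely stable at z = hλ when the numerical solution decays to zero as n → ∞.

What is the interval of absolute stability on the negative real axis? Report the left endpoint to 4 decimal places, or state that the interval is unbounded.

Test eqn y'=λy, z=hλ:
  y_{n+1} = y_n + z·[19/20·y_n + 1/20·y_{n+1}] ⇒ (1 − 1/20z)y_{n+1} = (1 + 19/20z)y_n
  so R(z) = (1 + 19/20z)/(1 − 1/20z).

Find x<0 with |R(x)|<1.
x=-0.72: |R|=0.3050
R=−1: 1+19/20x = −1+1/20x ⇒ -9/10x=2 ⇒ x=2/(-9/10)=-2.2222
Confirm numerically:
  x=-1.287: |R|=0.20919 <1
  x=-1.170: |R|=0.10534 <1
  x=-0.895: |R|=0.14334 <1
  x=-2.569: |R|=1.27657 >1
  x=-2.531: |R|=1.24668 >1
  x=-2.469: |R|=1.19769 >1
So |R|<1 on (-2.2222, 0).

z∈(-2.2222,0).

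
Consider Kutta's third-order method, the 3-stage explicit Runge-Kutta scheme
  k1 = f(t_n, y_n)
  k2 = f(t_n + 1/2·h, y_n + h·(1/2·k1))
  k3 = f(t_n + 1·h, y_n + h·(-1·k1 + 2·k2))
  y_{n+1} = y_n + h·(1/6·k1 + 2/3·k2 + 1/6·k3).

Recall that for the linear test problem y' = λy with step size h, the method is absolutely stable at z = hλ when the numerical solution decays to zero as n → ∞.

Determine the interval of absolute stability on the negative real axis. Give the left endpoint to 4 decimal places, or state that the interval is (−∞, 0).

z∈(-2.5127,0).

With y'=λy (z=hλ):
  order 3, 3-stage ⇒ R(z)=1+z+z^2/2+z^3/6
  (e.g. R(-1.43)=0.10508, |R|=0.10508)

Boundary: |R(x)|=1, x<0.
x=-1.43: |R|=0.1051
|R(-2.01)|=0.3434 |R(-1.63)|=0.0233 |R(-0.55)|=0.5735
Bisect:
  x_lo=-3.0333 |R|=2.0844  x_hi=-0.3740 |R|=0.6872
  mid=-1.70367 |R|=0.07657 →hi
  mid=-2.36850 |R|=0.77807 →hi
  mid=-2.70091 |R|=1.33727 →lo
  mid=-2.53470 |R|=1.03647 →lo
  mid=-2.45160 |R|=0.90226 →hi
  mid=-2.49315 |R|=0.96807 →hi
  mid=-2.51393 |R|=1.00195 →lo
  mid=-2.50354 |R|=0.98493 →hi
  ...
  [-2.51279,-2.51263] ⇒ x*=-2.5127
Stable set (-2.5127, 0).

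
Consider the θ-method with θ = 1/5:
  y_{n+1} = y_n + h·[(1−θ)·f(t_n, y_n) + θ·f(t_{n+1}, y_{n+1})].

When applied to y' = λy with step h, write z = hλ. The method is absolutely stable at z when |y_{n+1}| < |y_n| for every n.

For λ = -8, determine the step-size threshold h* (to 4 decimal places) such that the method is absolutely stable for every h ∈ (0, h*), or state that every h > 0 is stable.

(-3.3333,0); λ=-8 ⇒ h* = (10/3)/8 = 0.4167.

On y'=λy, z=hλ:
  y_{n+1} = y_n + z·[4/5·y_n + 1/5·y_{n+1}] ⇒ (1 − 1/5z)y_{n+1} = (1 + 4/5z)y_n
  Hence R(z) = (1 + 4/5z)/(1 − 1/5z).

Boundary: |R(x)|=1, x<0.
x=-0.53: |R|=0.5208
R=−1: 1+4/5x = −1+1/5x ⇒ -3/5x=2 ⇒ x=2/(-3/5)=-3.3333
Confirm numerically:
  x=-1.894: |R|=0.37366 <1
  x=-1.421: |R|=0.10653 <1
  x=-1.337: |R|=0.05492 <1
  x=-3.421: |R|=1.03123 >1
  x=-3.406: |R|=1.02593 >1
  x=-3.404: |R|=1.02523 >1
Stable set (-3.3333, 0).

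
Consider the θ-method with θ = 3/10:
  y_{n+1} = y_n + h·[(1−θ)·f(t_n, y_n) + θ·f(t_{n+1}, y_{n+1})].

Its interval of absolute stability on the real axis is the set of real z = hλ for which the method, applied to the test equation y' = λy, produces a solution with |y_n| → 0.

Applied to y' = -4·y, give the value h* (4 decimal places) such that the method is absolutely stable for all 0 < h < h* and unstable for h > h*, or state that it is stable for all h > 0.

Set f=λy, z=hλ:
  y_{n+1} = y_n + z·[7/10·y_n + 3/10·y_{n+1}] ⇒ (1 − 3/10z)y_{n+1} = (1 + 7/10z)y_n
  so R(z) = (1 + 7/10z)/(1 − 3/10z).

Need |R(x)|<1, x<0.
x=-0.38: |R|=0.6589
R=−1: 1+7/10x = −1+3/10x ⇒ -2/5x=2 ⇒ x=2/(-2/5)=-5.0000
Confirm numerically:
  x=-4.787: |R|=0.96503 <1
  x=-3.767: |R|=0.76846 <1
  x=-3.594: |R|=0.72938 <1
  x=-2.917: |R|=0.55565 <1
  x=-5.464: |R|=1.07032 >1
  x=-5.258: |R|=1.04004 >1
  x=-5.243: |R|=1.03778 >1
So |R|<1 on (-5.0000, 0).

(-5.0000,0); λ=-4 ⇒ h* = (5)/4 = 1.2500.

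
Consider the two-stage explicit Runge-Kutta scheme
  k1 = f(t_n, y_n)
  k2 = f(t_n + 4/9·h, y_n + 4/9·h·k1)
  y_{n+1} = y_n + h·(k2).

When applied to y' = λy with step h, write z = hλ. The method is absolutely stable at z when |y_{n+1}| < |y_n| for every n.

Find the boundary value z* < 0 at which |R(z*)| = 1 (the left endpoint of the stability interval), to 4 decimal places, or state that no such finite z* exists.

Set f=λy, z=hλ:
  k1=λy_n ⇒ h·k1=z·y_n;  k2=λ(1+4/9z)y_n ⇒ h·k2=z(1+4/9z)y_n
  y_{n+1}/y_n = 1 + z(1+4/9z) = 1 + z + 4/9z²
  Hence R(z) = 1 + z + 4/9z².

Solve |R(x)|<1 on ℝ⁻.
x=-0.91: |R|=0.4580
R=1: x+4/9x²=0 ⇒ x=−9/4=-2.2500; min R=1−1/(4·4/9)=0.4375>−1
Confirm numerically:
  x=-2.016: |R|=0.79034 <1
  x=-1.921: |R|=0.71911 <1
  x=-1.906: |R|=0.70859 <1
  x=-1.029: |R|=0.44160 <1
  x=-2.821: |R|=1.71591 >1
  x=-2.691: |R|=1.52744 >1
  x=-2.620: |R|=1.43084 >1
Stable set (-2.2500, 0).

left endpoint -2.2500.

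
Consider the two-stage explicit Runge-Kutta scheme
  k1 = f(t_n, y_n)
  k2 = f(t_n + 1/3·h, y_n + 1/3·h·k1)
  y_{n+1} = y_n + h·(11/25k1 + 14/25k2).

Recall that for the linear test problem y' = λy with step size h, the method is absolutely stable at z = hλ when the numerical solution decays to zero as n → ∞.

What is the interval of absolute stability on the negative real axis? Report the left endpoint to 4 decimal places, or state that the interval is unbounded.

With y'=λy (z=hλ):
  k1=λy_n ⇒ h·k1=z·y_n;  k2=λ(1+1/3z)y_n ⇒ h·k2=z(1+1/3z)y_n
  y_{n+1}/y_n = 1 + 11/25z + 14/25z(1+1/3z) = 1 + z + 14/75z²
  Hence R(z) = 1 + z + 14/75z².

Solve |R(x)|<1 on ℝ⁻.
x=-1.72: |R|=0.1678
R=1: x+14/75x²=0 ⇒ x=−75/14=-5.3571; min R=1−1/(4·14/75)=-0.3393>−1
Confirm numerically:
  x=-5.173: |R|=0.82219 <1
  x=-4.988: |R|=0.65629 <1
  x=-4.521: |R|=0.29436 <1
  x=-3.589: |R|=0.18456 <1
  x=-5.858: |R|=1.54768 >1
  x=-5.808: |R|=1.48880 >1
  x=-5.416: |R|=1.05950 >1
Interval (-5.3571, 0).

(-5.3571, 0).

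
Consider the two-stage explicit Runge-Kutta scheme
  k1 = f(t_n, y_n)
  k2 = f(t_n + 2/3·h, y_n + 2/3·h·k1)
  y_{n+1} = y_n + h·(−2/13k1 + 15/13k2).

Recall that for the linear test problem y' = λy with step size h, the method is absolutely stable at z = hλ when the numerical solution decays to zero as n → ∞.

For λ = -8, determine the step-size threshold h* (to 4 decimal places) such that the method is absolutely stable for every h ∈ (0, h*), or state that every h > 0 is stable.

On y'=λy, z=hλ:
  k1=λy_n ⇒ h·k1=z·y_n;  k2=λ(1+2/3z)y_n ⇒ h·k2=z(1+2/3z)y_n
  y_{n+1}/y_n = 1 − 2/13z + 15/13z(1+2/3z) = 1 + z + 10/13z²
  Hence R(z) = 1 + z + 10/13z².

Find x<0 with |R(x)|<1.
x=-1.17: |R|=0.8830
R=1: x+10/13x²=0 ⇒ x=−13/10=-1.3000; min R=1−1/(4·10/13)=0.6750>−1
Confirm numerically:
  x=-1.174: |R|=0.88621 <1
  x=-0.738: |R|=0.68096 <1
  x=-0.652: |R|=0.67500 <1
  x=-1.876: |R|=1.83121 >1
  x=-1.476: |R|=1.19983 >1
  x=-1.446: |R|=1.16240 >1
Stable set (-1.3000, 0).

(-1.3000,0); λ=-8 ⇒ h* = (13/10)/8 = 0.1625.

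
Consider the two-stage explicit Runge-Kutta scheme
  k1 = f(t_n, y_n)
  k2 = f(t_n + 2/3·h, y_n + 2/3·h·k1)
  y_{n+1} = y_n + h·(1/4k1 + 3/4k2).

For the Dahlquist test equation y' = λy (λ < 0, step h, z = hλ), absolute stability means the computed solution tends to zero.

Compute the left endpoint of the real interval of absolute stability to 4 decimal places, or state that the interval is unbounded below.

z* = -2.0000.

On y'=λy, z=hλ:
  k1=λy_n ⇒ h·k1=z·y_n;  k2=λ(1+2/3z)y_n ⇒ h·k2=z(1+2/3z)y_n
  y_{n+1}/y_n = 1 + 1/4z + 3/4z(1+2/3z) = 1 + z + 1/2z²
  R(z) = 1 + z + 1/2z².

Find x<0 with |R(x)|<1.
x=-0.57: |R|=0.5924
R=1: x+1/2x²=0 ⇒ x=−2=-2.0000; min R=1−1/(4·1/2)=0.5000>−1
Confirm numerically:
  x=-1.714: |R|=0.75490 <1
  x=-1.590: |R|=0.67405 <1
  x=-1.128: |R|=0.50819 <1
  x=-2.411: |R|=1.49546 >1
  x=-2.097: |R|=1.10170 >1
  x=-2.091: |R|=1.09514 >1
So |R|<1 on (-2.0000, 0).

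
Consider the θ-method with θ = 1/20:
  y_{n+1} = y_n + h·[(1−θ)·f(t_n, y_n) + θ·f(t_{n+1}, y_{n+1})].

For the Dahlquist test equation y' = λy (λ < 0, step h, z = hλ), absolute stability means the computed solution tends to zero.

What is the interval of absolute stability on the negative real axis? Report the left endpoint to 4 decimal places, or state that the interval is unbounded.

On y'=λy, z=hλ:
  y_{n+1} = y_n + z·[19/20·y_n + 1/20·y_{n+1}] ⇒ (1 − 1/20z)y_{n+1} = (1 + 19/20z)y_n
  so R(z) = (1 + 19/20z)/(1 − 1/20z).

Need |R(x)|<1, x<0.
x=-1.15: |R|=0.0875
R=−1: 1+19/20x = −1+1/20x ⇒ -9/10x=2 ⇒ x=2/(-9/10)=-2.2222
Confirm numerically:
  x=-1.964: |R|=0.78838 <1
  x=-1.376: |R|=0.28743 <1
  x=-1.257: |R|=0.18267 <1
  x=-2.665: |R|=1.35164 >1
  x=-2.250: |R|=1.02247 >1
So |R|<1 on (-2.2222, 0).

z∈(-2.2222,0).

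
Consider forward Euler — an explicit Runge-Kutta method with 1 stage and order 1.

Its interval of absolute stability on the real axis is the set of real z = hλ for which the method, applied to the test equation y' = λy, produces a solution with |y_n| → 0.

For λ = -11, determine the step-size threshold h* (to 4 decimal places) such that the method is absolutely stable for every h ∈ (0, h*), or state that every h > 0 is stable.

(-2.0000,0); λ=-11 ⇒ h* = 0.1818.

Test eqn y'=λy, z=hλ:
  order 1, 1-stage ⇒ R(z)=1+z
  (e.g. R(-0.71)=0.29000, |R|=0.29000)

Need |R(x)|<1, x<0.
x=-0.71: |R|=0.2900
|R(-1.72)|=0.7200 |R(-1.33)|=0.3300 |R(-0.75)|=0.2500
Bisect:
  x_lo=-2.4457 |R|=1.4457  x_hi=-0.2402 |R|=0.7598
  mid=-1.34291 |R|=0.34291 →hi
  mid=-1.89429 |R|=0.89429 →hi
  mid=-2.16997 |R|=1.16997 →lo
  mid=-2.03213 |R|=1.03213 →lo
  mid=-1.96321 |R|=0.96321 →hi
  mid=-1.99767 |R|=0.99767 →hi
  mid=-2.01490 |R|=1.01490 →lo
  ...
  [-2.00009,-1.99996] ⇒ x*=-2.0000
Interval (-2.0000, 0).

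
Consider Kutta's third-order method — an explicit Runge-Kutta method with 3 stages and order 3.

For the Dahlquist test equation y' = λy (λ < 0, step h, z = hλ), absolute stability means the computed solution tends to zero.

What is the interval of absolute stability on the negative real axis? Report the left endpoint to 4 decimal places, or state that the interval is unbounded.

On y'=λy, z=hλ:
  order 3, 3-stage ⇒ R(z)=1+z+z^2/2+z^3/6
  (e.g. R(-1.59)=0.00410, |R|=0.00410)

Need |R(x)|<1, x<0.
x=-1.59: |R|=0.0041
|R(-2.68)|=1.2969 |R(-2.2)|=0.5547 |R(-0.88)|=0.3936
Bisect:
  x_lo=-3.2245 |R|=2.6137  x_hi=-0.2952 |R|=0.7441
  mid=-1.75987 |R|=0.11973 →hi
  mid=-2.49221 |R|=0.96655 →hi
  mid=-2.85838 |R|=1.66553 →lo
  mid=-2.67529 |R|=1.28796 →lo
  mid=-2.58375 |R|=1.12062 →lo
  mid=-2.53798 |R|=1.04198 →lo
  mid=-2.51509 |R|=1.00387 →lo
  mid=-2.50365 |R|=0.98511 →hi
  ...
  [-2.51277,-2.51259] ⇒ x*=-2.5127
So |R|<1 on (-2.5127, 0).

z∈(-2.5127,0).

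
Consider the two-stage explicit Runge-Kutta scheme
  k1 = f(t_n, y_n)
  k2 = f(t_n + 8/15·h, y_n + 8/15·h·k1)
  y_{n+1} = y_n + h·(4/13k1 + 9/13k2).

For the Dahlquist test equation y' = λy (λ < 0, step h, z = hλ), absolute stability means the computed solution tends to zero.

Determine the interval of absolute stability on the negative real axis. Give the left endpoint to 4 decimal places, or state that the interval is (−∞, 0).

z∈(-2.7083,0).

Set f=λy, z=hλ:
  k1=λy_n ⇒ h·k1=z·y_n;  k2=λ(1+8/15z)y_n ⇒ h·k2=z(1+8/15z)y_n
  y_{n+1}/y_n = 1 + 4/13z + 9/13z(1+8/15z) = 1 + z + 24/65z²
  R(z) = 1 + z + 24/65z².

Need |R(x)|<1, x<0.
x=-0.9: |R|=0.3991
R=1: x+24/65x²=0 ⇒ x=−65/24=-2.7083; min R=1−1/(4·24/65)=0.3229>−1
Confirm numerically:
  x=-2.300: |R|=0.65323 <1
  x=-1.335: |R|=0.32305 <1
  x=-1.211: |R|=0.33048 <1
  x=-2.924: |R|=1.23284 >1
  x=-2.767: |R|=1.05994 >1
Stable set (-2.7083, 0).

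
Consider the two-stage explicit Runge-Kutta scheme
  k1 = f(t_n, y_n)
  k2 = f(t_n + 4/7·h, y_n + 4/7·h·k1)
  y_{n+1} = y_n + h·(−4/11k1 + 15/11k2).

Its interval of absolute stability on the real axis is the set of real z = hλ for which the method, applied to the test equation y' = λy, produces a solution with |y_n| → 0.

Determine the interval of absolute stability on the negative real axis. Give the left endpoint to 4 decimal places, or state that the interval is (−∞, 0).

Test eqn y'=λy, z=hλ:
  k1=λy_n ⇒ h·k1=z·y_n;  k2=λ(1+4/7z)y_n ⇒ h·k2=z(1+4/7z)y_n
  y_{n+1}/y_n = 1 − 4/11z + 15/11z(1+4/7z) = 1 + z + 60/77z²
  Hence R(z) = 1 + z + 60/77z².

Solve |R(x)|<1 on ℝ⁻.
x=-0.79: |R|=0.6963
R=1: x+60/77x²=0 ⇒ x=−77/60=-1.2833; min R=1−1/(4·60/77)=0.6792>−1
Confirm numerically:
  x=-1.102: |R|=0.84429 <1
  x=-1.032: |R|=0.79789 <1
  x=-0.991: |R|=0.77426 <1
  x=-1.859: |R|=1.83389 >1
  x=-1.799: |R|=1.72287 >1
So |R|<1 on (-1.2833, 0).

z∈(-1.2833,0).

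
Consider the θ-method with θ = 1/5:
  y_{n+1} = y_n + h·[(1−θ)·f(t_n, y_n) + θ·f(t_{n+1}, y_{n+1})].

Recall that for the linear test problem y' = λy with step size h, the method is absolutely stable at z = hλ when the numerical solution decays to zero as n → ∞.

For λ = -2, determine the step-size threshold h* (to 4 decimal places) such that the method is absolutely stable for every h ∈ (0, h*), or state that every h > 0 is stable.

Test eqn y'=λy, z=hλ:
  y_{n+1} = y_n + z·[4/5·y_n + 1/5·y_{n+1}] ⇒ (1 − 1/5z)y_{n+1} = (1 + 4/5z)y_n
  so R(z) = (1 + 4/5z)/(1 − 1/5z).

Find x<0 with |R(x)|<1.
x=-0.93: |R|=0.2159
R=−1: 1+4/5x = −1+1/5x ⇒ -3/5x=2 ⇒ x=2/(-3/5)=-3.3333
Confirm numerically:
  x=-2.823: |R|=0.80430 <1
  x=-2.764: |R|=0.78001 <1
  x=-2.193: |R|=0.52440 <1
  x=-1.767: |R|=0.30560 <1
  x=-3.696: |R|=1.12511 >1
  x=-3.588: |R|=1.08896 >1
  x=-3.566: |R|=1.08148 >1
Stable set (-3.3333, 0).

(-3.3333,0); λ=-2 ⇒ h* = (10/3)/2 = 1.6667.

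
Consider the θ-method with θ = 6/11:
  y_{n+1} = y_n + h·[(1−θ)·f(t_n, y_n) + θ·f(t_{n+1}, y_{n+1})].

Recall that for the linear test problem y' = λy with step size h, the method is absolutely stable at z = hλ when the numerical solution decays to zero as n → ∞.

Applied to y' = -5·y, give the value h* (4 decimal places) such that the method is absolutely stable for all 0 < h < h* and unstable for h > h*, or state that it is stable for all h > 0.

Set f=λy, z=hλ:
  y_{n+1} = y_n + z·[5/11·y_n + 6/11·y_{n+1}] ⇒ (1 − 6/11z)y_{n+1} = (1 + 5/11z)y_n
  ⇒ R(z) = (1 + 5/11z)/(1 − 6/11z).

Solve |R(x)|<1 on ℝ⁻.
x=-1.29: |R|=0.2428
x=-2: |R|=0.0435
x=-10: |R|=0.5493
x=-100: |R|=0.8003
θ=6/11≥1/2 ⇒ |1+5/11x|<|1−6/11x| ∀x<0 ⇒ stable on all of ℝ⁻.

interval (−∞, 0). Any h>0 works for λ=-5.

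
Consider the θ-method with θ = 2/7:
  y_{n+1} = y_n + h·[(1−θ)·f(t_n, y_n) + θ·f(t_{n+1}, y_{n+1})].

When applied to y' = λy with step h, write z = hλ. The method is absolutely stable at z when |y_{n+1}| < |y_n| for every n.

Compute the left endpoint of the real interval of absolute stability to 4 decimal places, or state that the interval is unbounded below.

Set f=λy, z=hλ:
  y_{n+1} = y_n + z·[5/7·y_n + 2/7·y_{n+1}] ⇒ (1 − 2/7z)y_{n+1} = (1 + 5/7z)y_n
  ⇒ R(z) = (1 + 5/7z)/(1 − 2/7z).

Boundary: |R(x)|=1, x<0.
x=-1.29: |R|=0.0574
R=−1: 1+5/7x = −1+2/7x ⇒ -3/7x=2 ⇒ x=2/(-3/7)=-4.6667
Confirm numerically:
  x=-4.071: |R|=0.88198 <1
  x=-3.979: |R|=0.86208 <1
  x=-3.092: |R|=0.64169 <1
  x=-1.972: |R|=0.26133 <1
  x=-5.180: |R|=1.08871 >1
  x=-4.877: |R|=1.03766 >1
  x=-4.695: |R|=1.00519 >1
Stable set (-4.6667, 0).

z* = -4.6667.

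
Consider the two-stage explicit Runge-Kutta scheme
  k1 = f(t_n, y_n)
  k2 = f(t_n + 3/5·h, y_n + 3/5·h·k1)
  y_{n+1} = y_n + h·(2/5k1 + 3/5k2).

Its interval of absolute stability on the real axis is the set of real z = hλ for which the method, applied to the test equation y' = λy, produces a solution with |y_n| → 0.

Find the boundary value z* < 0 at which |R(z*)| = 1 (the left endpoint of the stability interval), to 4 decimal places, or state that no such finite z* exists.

With y'=λy (z=hλ):
  k1=λy_n ⇒ h·k1=z·y_n;  k2=λ(1+3/5z)y_n ⇒ h·k2=z(1+3/5z)y_n
  y_{n+1}/y_n = 1 + 2/5z + 3/5z(1+3/5z) = 1 + z + 9/25z²
  ⇒ R(z) = 1 + z + 9/25z².

Boundary: |R(x)|=1, x<0.
x=-1.71: |R|=0.3427
R=1: x+9/25x²=0 ⇒ x=−25/9=-2.7778; min R=1−1/(4·9/25)=0.3056>−1
Confirm numerically:
  x=-2.626: |R|=0.85652 <1
  x=-2.503: |R|=0.75240 <1
  x=-2.295: |R|=0.60113 <1
  x=-1.503: |R|=0.31024 <1
  x=-3.187: |R|=1.46951 >1
  x=-2.963: |R|=1.19757 >1
Stable set (-2.7778, 0).

z* = -2.7778.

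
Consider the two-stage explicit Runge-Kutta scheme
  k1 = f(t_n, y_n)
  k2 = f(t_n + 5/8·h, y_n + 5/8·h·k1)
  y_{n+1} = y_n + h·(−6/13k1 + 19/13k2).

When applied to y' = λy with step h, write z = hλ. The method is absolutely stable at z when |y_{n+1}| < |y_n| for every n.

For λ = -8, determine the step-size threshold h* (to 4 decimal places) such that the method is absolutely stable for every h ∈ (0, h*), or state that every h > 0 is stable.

(-1.0947,0); λ=-8 ⇒ h* = (104/95)/8 = 0.1368.

With y'=λy (z=hλ):
  k1=λy_n ⇒ h·k1=z·y_n;  k2=λ(1+5/8z)y_n ⇒ h·k2=z(1+5/8z)y_n
  y_{n+1}/y_n = 1 − 6/13z + 19/13z(1+5/8z) = 1 + z + 95/104z²
  Hence R(z) = 1 + z + 95/104z².

Solve |R(x)|<1 on ℝ⁻.
x=-1.51: |R|=1.5728
R=1: x+95/104x²=0 ⇒ x=−104/95=-1.0947; min R=1−1/(4·95/104)=0.7263>−1
Confirm numerically:
  x=-1.005: |R|=0.91762 <1
  x=-0.990: |R|=0.90528 <1
  x=-0.950: |R|=0.87440 <1
  x=-1.589: |R|=1.71742 >1
  x=-1.246: |R|=1.17216 >1
  x=-1.127: |R|=1.03321 >1
So |R|<1 on (-1.0947, 0).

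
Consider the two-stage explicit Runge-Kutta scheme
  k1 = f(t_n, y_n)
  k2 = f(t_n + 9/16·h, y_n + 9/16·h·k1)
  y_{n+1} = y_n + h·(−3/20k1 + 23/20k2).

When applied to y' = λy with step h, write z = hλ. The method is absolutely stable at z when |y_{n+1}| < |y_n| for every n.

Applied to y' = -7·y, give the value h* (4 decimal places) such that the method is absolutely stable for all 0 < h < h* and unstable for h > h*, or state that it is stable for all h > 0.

(-1.5459,0); λ=-7 ⇒ h* = (320/207)/7 = 0.2208.

Test eqn y'=λy, z=hλ:
  k1=λy_n ⇒ h·k1=z·y_n;  k2=λ(1+9/16z)y_n ⇒ h·k2=z(1+9/16z)y_n
  y_{n+1}/y_n = 1 − 3/20z + 23/20z(1+9/16z) = 1 + z + 207/320z²
  so R(z) = 1 + z + 207/320z².

Boundary: |R(x)|=1, x<0.
x=-1.4: |R|=0.8679
R=1: x+207/320x²=0 ⇒ x=−320/207=-1.5459; min R=1−1/(4·207/320)=0.6135>−1
Confirm numerically:
  x=-0.943: |R|=0.63223 <1
  x=-0.794: |R|=0.61381 <1
  x=-0.688: |R|=0.61819 <1
  x=-0.681: |R|=0.61900 <1
  x=-2.134: |R|=1.81184 >1
  x=-1.624: |R|=1.08205 >1
So |R|<1 on (-1.5459, 0).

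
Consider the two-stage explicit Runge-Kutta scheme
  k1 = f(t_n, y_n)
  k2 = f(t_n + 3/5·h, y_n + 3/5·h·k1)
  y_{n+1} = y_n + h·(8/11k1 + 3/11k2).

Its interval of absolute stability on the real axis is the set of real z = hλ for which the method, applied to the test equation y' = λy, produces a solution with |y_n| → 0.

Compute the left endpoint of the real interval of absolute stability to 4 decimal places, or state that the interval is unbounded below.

On y'=λy, z=hλ:
  k1=λy_n ⇒ h·k1=z·y_n;  k2=λ(1+3/5z)y_n ⇒ h·k2=z(1+3/5z)y_n
  y_{n+1}/y_n = 1 + 8/11z + 3/11z(1+3/5z) = 1 + z + 9/55z²
  ⇒ R(z) = 1 + z + 9/55z².

Need |R(x)|<1, x<0.
x=-0.6: |R|=0.4589
R=1: x+9/55x²=0 ⇒ x=−55/9=-6.1111; min R=1−1/(4·9/55)=-0.5278>−1
Confirm numerically:
  x=-6.025: |R|=0.91510 <1
  x=-5.482: |R|=0.43565 <1
  x=-5.337: |R|=0.32395 <1
  x=-6.534: |R|=1.45215 >1
  x=-6.405: |R|=1.30802 >1
Interval (-6.1111, 0).

z* = -6.1111.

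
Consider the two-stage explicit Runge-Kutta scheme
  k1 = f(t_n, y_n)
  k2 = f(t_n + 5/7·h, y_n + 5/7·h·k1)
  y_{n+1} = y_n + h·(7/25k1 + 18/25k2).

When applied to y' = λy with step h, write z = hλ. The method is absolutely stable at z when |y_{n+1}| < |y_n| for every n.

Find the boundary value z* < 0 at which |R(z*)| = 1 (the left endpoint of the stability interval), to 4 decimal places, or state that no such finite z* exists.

Set f=λy, z=hλ:
  k1=λy_n ⇒ h·k1=z·y_n;  k2=λ(1+5/7z)y_n ⇒ h·k2=z(1+5/7z)y_n
  y_{n+1}/y_n = 1 + 7/25z + 18/25z(1+5/7z) = 1 + z + 18/35z²
  R(z) = 1 + z + 18/35z².

Find x<0 with |R(x)|<1.
x=-1.29: |R|=0.5658
R=1: x+18/35x²=0 ⇒ x=−35/18=-1.9444; min R=1−1/(4·18/35)=0.5139>−1
Confirm numerically:
  x=-1.562: |R|=0.69278 <1
  x=-1.507: |R|=0.66097 <1
  x=-1.467: |R|=0.63979 <1
  x=-2.426: |R|=1.60082 >1
  x=-2.414: |R|=1.58295 >1
  x=-2.192: |R|=1.27907 >1
Interval (-1.9444, 0).

z* = -1.9444.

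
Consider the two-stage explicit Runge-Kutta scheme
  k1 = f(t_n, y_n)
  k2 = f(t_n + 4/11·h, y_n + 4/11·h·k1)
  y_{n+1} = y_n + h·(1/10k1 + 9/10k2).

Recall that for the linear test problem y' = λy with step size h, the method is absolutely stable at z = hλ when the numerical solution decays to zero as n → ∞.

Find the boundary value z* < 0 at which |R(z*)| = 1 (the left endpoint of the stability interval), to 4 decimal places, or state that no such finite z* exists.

On y'=λy, z=hλ:
  k1=λy_n ⇒ h·k1=z·y_n;  k2=λ(1+4/11z)y_n ⇒ h·k2=z(1+4/11z)y_n
  y_{n+1}/y_n = 1 + 1/10z + 9/10z(1+4/11z) = 1 + z + 18/55z²
  ⇒ R(z) = 1 + z + 18/55z².

Find x<0 with |R(x)|<1.
x=-0.33: |R|=0.7056
R=1: x+18/55x²=0 ⇒ x=−55/18=-3.0556; min R=1−1/(4·18/55)=0.2361>−1
Confirm numerically:
  x=-2.660: |R|=0.65565 <1
  x=-2.304: |R|=0.43330 <1
  x=-1.741: |R|=0.25099 <1
  x=-1.538: |R|=0.23615 <1
  x=-3.286: |R|=1.24782 >1
  x=-3.222: |R|=1.17551 >1
Interval (-3.0556, 0).

left endpoint -3.0556.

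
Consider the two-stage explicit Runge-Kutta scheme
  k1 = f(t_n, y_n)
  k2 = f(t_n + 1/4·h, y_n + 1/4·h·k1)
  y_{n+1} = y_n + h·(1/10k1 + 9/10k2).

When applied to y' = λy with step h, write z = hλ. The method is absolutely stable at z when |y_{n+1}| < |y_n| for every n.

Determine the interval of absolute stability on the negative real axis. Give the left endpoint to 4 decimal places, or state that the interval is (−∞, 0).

z∈(-4.4444,0).

With y'=λy (z=hλ):
  k1=λy_n ⇒ h·k1=z·y_n;  k2=λ(1+1/4z)y_n ⇒ h·k2=z(1+1/4z)y_n
  y_{n+1}/y_n = 1 + 1/10z + 9/10z(1+1/4z) = 1 + z + 9/40z²
  Hence R(z) = 1 + z + 9/40z².

Solve |R(x)|<1 on ℝ⁻.
x=-0.99: |R|=0.2305
R=1: x+9/40x²=0 ⇒ x=−40/9=-4.4444; min R=1−1/(4·9/40)=-0.1111>−1
Confirm numerically:
  x=-4.214: |R|=0.78150 <1
  x=-4.134: |R|=0.71124 <1
  x=-2.588: |R|=0.08101 <1
  x=-2.563: |R|=0.08498 <1
  x=-4.932: |R|=1.54104 >1
  x=-4.874: |R|=1.47107 >1
Stable set (-4.4444, 0).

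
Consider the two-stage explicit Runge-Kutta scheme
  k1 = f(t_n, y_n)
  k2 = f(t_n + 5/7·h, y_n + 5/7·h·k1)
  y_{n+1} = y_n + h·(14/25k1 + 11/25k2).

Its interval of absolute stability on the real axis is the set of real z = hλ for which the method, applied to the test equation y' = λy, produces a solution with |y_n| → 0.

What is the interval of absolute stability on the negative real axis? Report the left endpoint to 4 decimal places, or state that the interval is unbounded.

z∈(-3.1818,0).

With y'=λy (z=hλ):
  k1=λy_n ⇒ h·k1=z·y_n;  k2=λ(1+5/7z)y_n ⇒ h·k2=z(1+5/7z)y_n
  y_{n+1}/y_n = 1 + 14/25z + 11/25z(1+5/7z) = 1 + z + 11/35z²
  R(z) = 1 + z + 11/35z².

Solve |R(x)|<1 on ℝ⁻.
x=-0.59: |R|=0.5194
R=1: x+11/35x²=0 ⇒ x=−35/11=-3.1818; min R=1−1/(4·11/35)=0.2045>−1
Confirm numerically:
  x=-2.993: |R|=0.82239 <1
  x=-2.870: |R|=0.71874 <1
  x=-2.664: |R|=0.56645 <1
  x=-3.558: |R|=1.42066 >1
  x=-3.330: |R|=1.15508 >1
  x=-3.306: |R|=1.12903 >1
Interval (-3.1818, 0).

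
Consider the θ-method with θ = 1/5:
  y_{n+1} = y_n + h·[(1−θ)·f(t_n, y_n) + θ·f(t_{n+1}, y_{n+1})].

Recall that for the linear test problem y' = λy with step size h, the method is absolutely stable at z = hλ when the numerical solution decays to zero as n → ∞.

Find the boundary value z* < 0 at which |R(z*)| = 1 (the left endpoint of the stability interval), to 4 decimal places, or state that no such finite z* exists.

On y'=λy, z=hλ:
  y_{n+1} = y_n + z·[4/5·y_n + 1/5·y_{n+1}] ⇒ (1 − 1/5z)y_{n+1} = (1 + 4/5z)y_n
  Hence R(z) = (1 + 4/5z)/(1 − 1/5z).

Find x<0 with |R(x)|<1.
x=-1.06: |R|=0.1254
R=−1: 1+4/5x = −1+1/5x ⇒ -3/5x=2 ⇒ x=2/(-3/5)=-3.3333
Confirm numerically:
  x=-2.266: |R|=0.55932 <1
  x=-2.139: |R|=0.49811 <1
  x=-1.564: |R|=0.19135 <1
  x=-3.635: |R|=1.10481 >1
  x=-3.392: |R|=1.02097 >1
Stable set (-3.3333, 0).

z* = -3.3333.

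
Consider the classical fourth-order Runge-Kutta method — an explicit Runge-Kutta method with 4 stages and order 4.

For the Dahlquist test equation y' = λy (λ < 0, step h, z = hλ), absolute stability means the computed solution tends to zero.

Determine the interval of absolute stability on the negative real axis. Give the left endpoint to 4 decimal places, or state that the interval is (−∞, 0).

On y'=λy, z=hλ:
  order 4, 4-stage ⇒ R(z)=1+z+z^2/2+z^3/6+z^4/24
  (e.g. R(-0.71)=0.49299, |R|=0.49299)

Find x<0 with |R(x)|<1.
x=-0.71: |R|=0.4930
|R(-2.68)|=0.8525 |R(-2.24)|=0.4446 |R(-1.4)|=0.2827
Bisect:
  x_lo=-3.5287 |R|=2.8343  x_hi=-0.3435 |R|=0.7093
  mid=-1.93612 |R|=0.31404 →hi
  mid=-2.73241 |R|=0.92315 →hi
  mid=-3.13055 |R|=1.65817 →lo
  mid=-2.93148 |R|=1.24372 →lo
  mid=-2.83194 |R|=1.07264 →lo
  mid=-2.78218 |R|=0.99531 →hi
  mid=-2.80706 |R|=1.03332 →lo
  mid=-2.79462 |R|=1.01415 →lo
  ...
  [-2.78548,-2.78529] ⇒ x*=-2.7853
Stable set (-2.7853, 0).

z∈(-2.7853,0).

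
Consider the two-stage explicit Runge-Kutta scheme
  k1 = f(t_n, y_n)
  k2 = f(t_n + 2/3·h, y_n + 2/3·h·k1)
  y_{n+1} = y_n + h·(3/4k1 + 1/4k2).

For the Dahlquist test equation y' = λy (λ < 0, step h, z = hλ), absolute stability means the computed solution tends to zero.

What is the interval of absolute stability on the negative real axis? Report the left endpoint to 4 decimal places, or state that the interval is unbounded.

Set f=λy, z=hλ:
  k1=λy_n ⇒ h·k1=z·y_n;  k2=λ(1+2/3z)y_n ⇒ h·k2=z(1+2/3z)y_n
  y_{n+1}/y_n = 1 + 3/4z + 1/4z(1+2/3z) = 1 + z + 1/6z²
  ⇒ R(z) = 1 + z + 1/6z².

Boundary: |R(x)|=1, x<0.
x=-1.21: |R|=0.0340
R=1: x+1/6x²=0 ⇒ x=−6=-6.0000; min R=1−1/(4·1/6)=-0.5000>−1
Confirm numerically:
  x=-5.127: |R|=0.25402 <1
  x=-4.748: |R|=0.00925 <1
  x=-4.563: |R|=0.09284 <1
  x=-6.279: |R|=1.29197 >1
  x=-6.165: |R|=1.16954 >1
Interval (-6.0000, 0).

z∈(-6.0000,0).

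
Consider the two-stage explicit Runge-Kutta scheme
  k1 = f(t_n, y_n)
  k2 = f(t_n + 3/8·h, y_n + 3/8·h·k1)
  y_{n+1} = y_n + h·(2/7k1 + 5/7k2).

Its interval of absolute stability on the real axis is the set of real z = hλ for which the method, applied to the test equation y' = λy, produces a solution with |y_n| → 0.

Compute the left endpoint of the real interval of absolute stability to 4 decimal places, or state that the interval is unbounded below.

left endpoint -3.7333.

With y'=λy (z=hλ):
  k1=λy_n ⇒ h·k1=z·y_n;  k2=λ(1+3/8z)y_n ⇒ h·k2=z(1+3/8z)y_n
  y_{n+1}/y_n = 1 + 2/7z + 5/7z(1+3/8z) = 1 + z + 15/56z²
  ⇒ R(z) = 1 + z + 15/56z².

Need |R(x)|<1, x<0.
x=-1.68: |R|=0.0760
R=1: x+15/56x²=0 ⇒ x=−56/15=-3.7333; min R=1−1/(4·15/56)=0.0667>−1
Confirm numerically:
  x=-3.422: |R|=0.71463 <1
  x=-1.706: |R|=0.07358 <1
  x=-1.524: |R|=0.09812 <1
  x=-4.209: |R|=1.53627 >1
  x=-4.203: |R|=1.52875 >1
Stable set (-3.7333, 0).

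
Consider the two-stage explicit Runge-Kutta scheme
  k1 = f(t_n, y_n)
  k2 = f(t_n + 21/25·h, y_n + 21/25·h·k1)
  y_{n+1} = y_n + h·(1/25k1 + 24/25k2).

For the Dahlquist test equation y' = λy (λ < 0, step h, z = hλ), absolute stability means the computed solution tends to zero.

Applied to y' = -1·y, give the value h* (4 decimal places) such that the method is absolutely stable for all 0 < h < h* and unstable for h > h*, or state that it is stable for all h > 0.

Set f=λy, z=hλ:
  k1=λy_n ⇒ h·k1=z·y_n;  k2=λ(1+21/25z)y_n ⇒ h·k2=z(1+21/25z)y_n
  y_{n+1}/y_n = 1 + 1/25z + 24/25z(1+21/25z) = 1 + z + 504/625z²
  R(z) = 1 + z + 504/625z².

Solve |R(x)|<1 on ℝ⁻.
x=-0.87: |R|=0.7404
R=1: x+504/625x²=0 ⇒ x=−625/504=-1.2401; min R=1−1/(4·504/625)=0.6900>−1
Confirm numerically:
  x=-1.080: |R|=0.86058 <1
  x=-0.956: |R|=0.78100 <1
  x=-0.840: |R|=0.72900 <1
  x=-0.816: |R|=0.72095 <1
  x=-1.646: |R|=1.53879 >1
  x=-1.476: |R|=1.28080 >1
  x=-1.346: |R|=1.11497 >1
So |R|<1 on (-1.2401, 0).

(-1.2401,0); λ=-1 ⇒ h* = (625/504)/1 = 1.2401.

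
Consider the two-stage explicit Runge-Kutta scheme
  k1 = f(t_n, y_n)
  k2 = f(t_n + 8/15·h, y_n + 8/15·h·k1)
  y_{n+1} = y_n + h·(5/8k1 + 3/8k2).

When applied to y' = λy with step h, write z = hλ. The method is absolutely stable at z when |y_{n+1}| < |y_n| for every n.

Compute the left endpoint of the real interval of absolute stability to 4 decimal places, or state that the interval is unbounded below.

Test eqn y'=λy, z=hλ:
  k1=λy_n ⇒ h·k1=z·y_n;  k2=λ(1+8/15z)y_n ⇒ h·k2=z(1+8/15z)y_n
  y_{n+1}/y_n = 1 + 5/8z + 3/8z(1+8/15z) = 1 + z + 1/5z²
  R(z) = 1 + z + 1/5z².

Find x<0 with |R(x)|<1.
x=-0.37: |R|=0.6574
R=1: x+1/5x²=0 ⇒ x=−5=-5.0000; min R=1−1/(4·1/5)=-0.2500>−1
Confirm numerically:
  x=-4.655: |R|=0.67881 <1
  x=-3.352: |R|=0.10482 <1
  x=-3.133: |R|=0.16986 <1
  x=-5.517: |R|=1.57046 >1
  x=-5.409: |R|=1.44246 >1
  x=-5.325: |R|=1.34613 >1
Interval (-5.0000, 0).

z* = -5.0000.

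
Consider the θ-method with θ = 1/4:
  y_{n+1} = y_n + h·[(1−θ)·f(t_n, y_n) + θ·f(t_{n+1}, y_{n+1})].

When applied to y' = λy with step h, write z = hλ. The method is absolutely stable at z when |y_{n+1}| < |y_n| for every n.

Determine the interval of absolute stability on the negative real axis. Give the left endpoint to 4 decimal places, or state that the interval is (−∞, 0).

Set f=λy, z=hλ:
  y_{n+1} = y_n + z·[3/4·y_n + 1/4·y_{n+1}] ⇒ (1 − 1/4z)y_{n+1} = (1 + 3/4z)y_n
  ⇒ R(z) = (1 + 3/4z)/(1 − 1/4z).

Need |R(x)|<1, x<0.
x=-1.15: |R|=0.1068
R=−1: 1+3/4x = −1+1/4x ⇒ -1/2x=2 ⇒ x=2/(-1/2)=-4.0000
Confirm numerically:
  x=-3.391: |R|=0.83520 <1
  x=-3.195: |R|=0.77623 <1
  x=-3.127: |R|=0.75502 <1
  x=-2.826: |R|=0.65602 <1
  x=-4.539: |R|=1.12624 >1
  x=-4.486: |R|=1.11454 >1
So |R|<1 on (-4.0000, 0).

(-4.0000, 0).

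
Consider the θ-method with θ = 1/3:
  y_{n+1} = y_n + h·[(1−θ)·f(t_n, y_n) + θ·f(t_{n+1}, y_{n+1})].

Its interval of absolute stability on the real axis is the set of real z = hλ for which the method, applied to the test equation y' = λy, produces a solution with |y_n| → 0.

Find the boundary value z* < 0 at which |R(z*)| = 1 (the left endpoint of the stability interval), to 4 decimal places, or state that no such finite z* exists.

With y'=λy (z=hλ):
  y_{n+1} = y_n + z·[2/3·y_n + 1/3·y_{n+1}] ⇒ (1 − 1/3z)y_{n+1} = (1 + 2/3z)y_n
  R(z) = (1 + 2/3z)/(1 − 1/3z).

Find x<0 with |R(x)|<1.
x=-1.2: |R|=0.1429
R=−1: 1+2/3x = −1+1/3x ⇒ -1/3x=2 ⇒ x=2/(-1/3)=-6.0000
Confirm numerically:
  x=-5.423: |R|=0.93150 <1
  x=-3.442: |R|=0.60292 <1
  x=-2.875: |R|=0.46809 <1
  x=-6.320: |R|=1.03433 >1
  x=-6.266: |R|=1.02871 >1
Interval (-6.0000, 0).

left endpoint -6.0000.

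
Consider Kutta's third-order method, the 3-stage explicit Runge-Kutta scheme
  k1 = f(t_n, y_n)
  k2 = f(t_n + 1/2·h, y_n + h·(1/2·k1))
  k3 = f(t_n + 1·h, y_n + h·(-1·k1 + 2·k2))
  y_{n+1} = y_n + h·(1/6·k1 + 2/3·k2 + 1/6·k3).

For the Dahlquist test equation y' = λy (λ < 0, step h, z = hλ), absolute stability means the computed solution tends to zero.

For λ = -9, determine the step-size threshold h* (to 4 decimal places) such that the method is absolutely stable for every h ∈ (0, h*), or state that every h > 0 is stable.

(-2.5127,0); λ=-9 ⇒ h* = 0.2792.

On y'=λy, z=hλ:
  order 3, 3-stage ⇒ R(z)=1+z+z^2/2+z^3/6
  (e.g. R(-1.08)=0.29325, |R|=0.29325)

Find x<0 with |R(x)|<1.
x=-1.08: |R|=0.2932
|R(-1.95)|=0.2846 |R(-0.58)|=0.5557 |R(-0.52)|=0.5918
Bisect:
  x_lo=-3.0648 |R|=2.1664  x_hi=-0.1036 |R|=0.9015
  mid=-1.58424 |R|=0.00798 →hi
  mid=-2.32454 |R|=0.71623 →hi
  mid=-2.69469 |R|=1.32520 →lo
  mid=-2.50962 |R|=0.99486 →hi
  mid=-2.60215 |R|=1.15317 →lo
  mid=-2.55588 |R|=1.07235 →lo
  mid=-2.53275 |R|=1.03320 →lo
  ...
  [-2.51287,-2.51269] ⇒ x*=-2.5127
Stable set (-2.5127, 0).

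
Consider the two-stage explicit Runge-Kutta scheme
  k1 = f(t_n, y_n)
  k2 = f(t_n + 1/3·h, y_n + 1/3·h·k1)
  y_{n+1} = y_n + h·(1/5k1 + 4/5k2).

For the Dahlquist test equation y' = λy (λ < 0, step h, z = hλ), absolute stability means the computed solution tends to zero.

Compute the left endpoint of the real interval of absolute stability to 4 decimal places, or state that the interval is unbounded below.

Set f=λy, z=hλ:
  k1=λy_n ⇒ h·k1=z·y_n;  k2=λ(1+1/3z)y_n ⇒ h·k2=z(1+1/3z)y_n
  y_{n+1}/y_n = 1 + 1/5z + 4/5z(1+1/3z) = 1 + z + 4/15z²
  R(z) = 1 + z + 4/15z².

Find x<0 with |R(x)|<1.
x=-1.78: |R|=0.0649
R=1: x+4/15x²=0 ⇒ x=−15/4=-3.7500; min R=1−1/(4·4/15)=0.0625>−1
Confirm numerically:
  x=-3.107: |R|=0.46725 <1
  x=-2.954: |R|=0.37296 <1
  x=-2.061: |R|=0.07173 <1
  x=-4.051: |R|=1.32516 >1
  x=-3.795: |R|=1.04554 >1
So |R|<1 on (-3.7500, 0).

z* = -3.7500.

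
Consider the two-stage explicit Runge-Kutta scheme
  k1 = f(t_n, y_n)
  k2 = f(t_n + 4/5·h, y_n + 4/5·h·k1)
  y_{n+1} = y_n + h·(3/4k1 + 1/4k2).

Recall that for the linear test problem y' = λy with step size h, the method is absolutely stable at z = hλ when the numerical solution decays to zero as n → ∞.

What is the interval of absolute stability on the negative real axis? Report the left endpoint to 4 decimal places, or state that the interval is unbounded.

Set f=λy, z=hλ:
  k1=λy_n ⇒ h·k1=z·y_n;  k2=λ(1+4/5z)y_n ⇒ h·k2=z(1+4/5z)y_n
  y_{n+1}/y_n = 1 + 3/4z + 1/4z(1+4/5z) = 1 + z + 1/5z²
  so R(z) = 1 + z + 1/5z².

Find x<0 with |R(x)|<1.
x=-0.38: |R|=0.6489
R=1: x+1/5x²=0 ⇒ x=−5=-5.0000; min R=1−1/(4·1/5)=-0.2500>−1
Confirm numerically:
  x=-4.502: |R|=0.55160 <1
  x=-3.722: |R|=0.04866 <1
  x=-3.435: |R|=0.07515 <1
  x=-3.241: |R|=0.14018 <1
  x=-5.583: |R|=1.65098 >1
  x=-5.149: |R|=1.15344 >1
  x=-5.064: |R|=1.06482 >1
Stable set (-5.0000, 0).

(-5.0000, 0).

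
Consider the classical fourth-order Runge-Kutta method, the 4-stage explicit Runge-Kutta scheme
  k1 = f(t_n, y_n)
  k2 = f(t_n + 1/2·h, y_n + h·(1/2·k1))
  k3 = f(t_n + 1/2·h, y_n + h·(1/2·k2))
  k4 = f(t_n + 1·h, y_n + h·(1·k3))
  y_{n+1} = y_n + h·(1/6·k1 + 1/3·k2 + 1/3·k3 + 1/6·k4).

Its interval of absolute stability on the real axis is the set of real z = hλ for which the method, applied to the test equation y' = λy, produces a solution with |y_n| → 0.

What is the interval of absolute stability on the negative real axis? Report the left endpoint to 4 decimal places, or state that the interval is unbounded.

z∈(-2.7853,0).

Test eqn y'=λy, z=hλ:
  order 4, 4-stage ⇒ R(z)=1+z+z^2/2+z^3/6+z^4/24
  (e.g. R(-1.33)=0.29272, |R|=0.29272)

Find x<0 with |R(x)|<1.
x=-1.33: |R|=0.2927
|R(-2.02)|=0.3402 |R(-1.19)|=0.3207 |R(-1)|=0.3750
Bisect:
  x_lo=-3.4152 |R|=2.4461  x_hi=-0.0926 |R|=0.9115
  mid=-1.75392 |R|=0.27925 →hi
  mid=-2.58457 |R|=0.73721 →hi
  mid=-2.99990 |R|=1.37479 →lo
  mid=-2.79223 |R|=1.01051 →lo
  mid=-2.68840 |R|=0.86348 →hi
  mid=-2.74032 |R|=0.93428 →hi
  mid=-2.76628 |R|=0.97170 →hi
  mid=-2.77925 |R|=0.99093 →hi
  ...
  [-2.78534,-2.78514] ⇒ x*=-2.7853
So |R|<1 on (-2.7853, 0).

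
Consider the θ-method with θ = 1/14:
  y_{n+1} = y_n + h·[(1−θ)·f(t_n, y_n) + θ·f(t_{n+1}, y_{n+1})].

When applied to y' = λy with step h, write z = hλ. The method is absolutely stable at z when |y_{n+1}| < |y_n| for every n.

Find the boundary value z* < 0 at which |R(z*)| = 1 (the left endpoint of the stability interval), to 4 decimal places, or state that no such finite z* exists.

Test eqn y'=λy, z=hλ:
  y_{n+1} = y_n + z·[13/14·y_n + 1/14·y_{n+1}] ⇒ (1 − 1/14z)y_{n+1} = (1 + 13/14z)y_n
  Hence R(z) = (1 + 13/14z)/(1 − 1/14z).

Solve |R(x)|<1 on ℝ⁻.
x=-0.76: |R|=0.2791
R=−1: 1+13/14x = −1+1/14x ⇒ -6/7x=2 ⇒ x=2/(-6/7)=-2.3333
Confirm numerically:
  x=-2.079: |R|=0.81019 <1
  x=-1.580: |R|=0.41977 <1
  x=-1.227: |R|=0.12813 <1
  x=-2.665: |R|=1.23882 >1
  x=-2.368: |R|=1.02542 >1
Stable set (-2.3333, 0).

left endpoint -2.3333.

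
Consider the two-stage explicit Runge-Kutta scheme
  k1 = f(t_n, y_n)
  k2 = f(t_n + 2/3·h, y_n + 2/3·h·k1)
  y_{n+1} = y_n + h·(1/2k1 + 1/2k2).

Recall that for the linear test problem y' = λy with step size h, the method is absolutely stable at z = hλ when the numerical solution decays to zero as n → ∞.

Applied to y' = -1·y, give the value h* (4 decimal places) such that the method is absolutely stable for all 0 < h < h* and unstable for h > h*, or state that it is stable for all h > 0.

(-3.0000,0); λ=-1 ⇒ h* = (3)/1 = 3.0000.

Test eqn y'=λy, z=hλ:
  k1=λy_n ⇒ h·k1=z·y_n;  k2=λ(1+2/3z)y_n ⇒ h·k2=z(1+2/3z)y_n
  y_{n+1}/y_n = 1 + 1/2z + 1/2z(1+2/3z) = 1 + z + 1/3z²
  Hence R(z) = 1 + z + 1/3z².

Find x<0 with |R(x)|<1.
x=-1.3: |R|=0.2633
R=1: x+1/3x²=0 ⇒ x=−3=-3.0000; min R=1−1/(4·1/3)=0.2500>−1
Confirm numerically:
  x=-2.855: |R|=0.86201 <1
  x=-2.193: |R|=0.41008 <1
  x=-1.388: |R|=0.25418 <1
  x=-3.265: |R|=1.28841 >1
  x=-3.201: |R|=1.21447 >1
  x=-3.104: |R|=1.10761 >1
Stable set (-3.0000, 0).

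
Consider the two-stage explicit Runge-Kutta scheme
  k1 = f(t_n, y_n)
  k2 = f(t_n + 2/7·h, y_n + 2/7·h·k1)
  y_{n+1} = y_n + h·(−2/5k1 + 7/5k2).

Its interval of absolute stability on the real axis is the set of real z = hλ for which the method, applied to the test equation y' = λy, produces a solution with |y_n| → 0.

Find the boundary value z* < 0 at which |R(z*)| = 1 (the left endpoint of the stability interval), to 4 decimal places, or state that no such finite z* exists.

z* = -2.5000.

Set f=λy, z=hλ:
  k1=λy_n ⇒ h·k1=z·y_n;  k2=λ(1+2/7z)y_n ⇒ h·k2=z(1+2/7z)y_n
  y_{n+1}/y_n = 1 − 2/5z + 7/5z(1+2/7z) = 1 + z + 2/5z²
  ⇒ R(z) = 1 + z + 2/5z².

Need |R(x)|<1, x<0.
x=-1: |R|=0.4000
R=1: x+2/5x²=0 ⇒ x=−5/2=-2.5000; min R=1−1/(4·2/5)=0.3750>−1
Confirm numerically:
  x=-1.899: |R|=0.54348 <1
  x=-1.532: |R|=0.40681 <1
  x=-1.180: |R|=0.37696 <1
  x=-1.106: |R|=0.38329 <1
  x=-2.781: |R|=1.31258 >1
  x=-2.764: |R|=1.29188 >1
  x=-2.680: |R|=1.19296 >1
Stable set (-2.5000, 0).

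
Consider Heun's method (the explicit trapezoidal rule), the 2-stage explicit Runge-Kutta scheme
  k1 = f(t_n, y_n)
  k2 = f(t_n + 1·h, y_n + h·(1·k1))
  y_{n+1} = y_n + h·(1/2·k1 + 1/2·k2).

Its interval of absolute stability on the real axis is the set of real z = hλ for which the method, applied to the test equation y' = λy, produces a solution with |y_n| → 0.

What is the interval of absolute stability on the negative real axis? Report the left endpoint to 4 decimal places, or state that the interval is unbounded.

Test eqn y'=λy, z=hλ:
  order 2, 2-stage ⇒ R(z)=1+z+z^2/2
  (e.g. R(-0.31)=0.73805, |R|=0.73805)

Solve |R(x)|<1 on ℝ⁻.
x=-0.31: |R|=0.7380
|R(-2.37)|=1.4385 |R(-1.74)|=0.7738 |R(-0.76)|=0.5288
Bisect:
  x_lo=-2.3501 |R|=1.4113  x_hi=-0.3613 |R|=0.7040
  mid=-1.35569 |R|=0.56326 →hi
  mid=-1.85288 |R|=0.86370 →hi
  mid=-2.10147 |R|=1.10661 →lo
  mid=-1.97717 |R|=0.97743 →hi
  mid=-2.03932 |R|=1.04009 →lo
  mid=-2.00825 |R|=1.00828 →lo
  mid=-1.99271 |R|=0.99274 →hi
  mid=-2.00048 |R|=1.00048 →lo
  mid=-1.99659 |R|=0.99660 →hi
  ...
  [-2.00011,-1.99999] ⇒ x*=-2.0000
So |R|<1 on (-2.0000, 0).

z∈(-2.0000,0).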